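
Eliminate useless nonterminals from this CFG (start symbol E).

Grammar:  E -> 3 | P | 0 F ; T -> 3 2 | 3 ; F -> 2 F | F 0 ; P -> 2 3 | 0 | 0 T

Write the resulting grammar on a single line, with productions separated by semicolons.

Generating nonterminals: {E, P, T}.
Reachable from E after that: {E, P, T}.
Removed useless symbols: {F} and every production mentioning them.

E -> 3 | P; T -> 3 2 | 3; P -> 2 3 | 0 | 0 T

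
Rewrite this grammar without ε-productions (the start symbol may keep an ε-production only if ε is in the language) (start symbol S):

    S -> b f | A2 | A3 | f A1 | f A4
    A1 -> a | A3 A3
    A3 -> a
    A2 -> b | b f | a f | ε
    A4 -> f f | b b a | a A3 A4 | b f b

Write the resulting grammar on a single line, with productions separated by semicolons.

S -> b f | A2 | A3 | f A1 | f A4 | ε; A1 -> a | A3 A3; A3 -> a; A2 -> b | b f | a f; A4 -> f f | b b a | a A3 A4 | b f b

Nullable nonterminals: {A2, S}.
ε ∈ L(G) since S is nullable, so keep S → ε.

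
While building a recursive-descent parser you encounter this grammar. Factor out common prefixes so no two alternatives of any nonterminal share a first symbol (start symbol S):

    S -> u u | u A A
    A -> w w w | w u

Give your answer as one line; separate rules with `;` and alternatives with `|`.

S has alternatives sharing prefix 'u': factor to S → u S' with S' → u | A A.
A has alternatives sharing prefix 'w': factor to A → w A' with A' → w w | u.

S -> u S'; A -> w A'; S' -> u | A A; A' -> w w | u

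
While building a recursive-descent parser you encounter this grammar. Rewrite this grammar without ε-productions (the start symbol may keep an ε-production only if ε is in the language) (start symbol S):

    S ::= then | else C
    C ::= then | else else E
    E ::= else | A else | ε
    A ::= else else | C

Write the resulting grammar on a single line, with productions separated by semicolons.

Nullable nonterminals: {E}.
ε ∉ L(G), so no ε-production is kept.
For each production, add variants omitting each subset of nullable occurrences: C → else else E gives else else E | else else.

S ::= then | else C; C ::= then | else else E | else else; E ::= else | A else; A ::= else else | C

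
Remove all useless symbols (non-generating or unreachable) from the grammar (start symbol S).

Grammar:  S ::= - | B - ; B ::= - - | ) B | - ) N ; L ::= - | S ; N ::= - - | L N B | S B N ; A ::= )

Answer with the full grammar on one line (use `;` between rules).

Generating nonterminals: {A, B, L, N, S}.
Reachable from S after that: {B, L, N, S}.
Removed useless symbols: {A} and every production mentioning them.

S ::= - | B -; B ::= - - | ) B | - ) N; L ::= - | S; N ::= - - | L N B | S B N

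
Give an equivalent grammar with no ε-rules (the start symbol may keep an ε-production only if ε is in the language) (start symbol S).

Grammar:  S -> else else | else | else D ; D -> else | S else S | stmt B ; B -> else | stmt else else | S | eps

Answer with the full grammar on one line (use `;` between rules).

Nullable set = {B}.
ε ∉ L(G), so no ε-production is kept.
For each production, add variants omitting each subset of nullable occurrences: D → stmt B gives stmt B | stmt.

S -> else else | else | else D; D -> else | S else S | stmt B | stmt; B -> else | stmt else else | S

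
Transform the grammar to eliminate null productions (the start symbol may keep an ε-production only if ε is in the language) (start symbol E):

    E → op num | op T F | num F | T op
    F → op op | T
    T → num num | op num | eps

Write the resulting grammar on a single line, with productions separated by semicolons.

E → op num | op T F | op T | op F | op | num F | num | T op; F → op op | T; T → num num | op num

Nullable set = {F, T}.
ε ∉ L(G), so no ε-production is kept.
For each production, add variants omitting each subset of nullable occurrences: E → op T F gives op T F | op T | op F | op. E → num F gives num F | num.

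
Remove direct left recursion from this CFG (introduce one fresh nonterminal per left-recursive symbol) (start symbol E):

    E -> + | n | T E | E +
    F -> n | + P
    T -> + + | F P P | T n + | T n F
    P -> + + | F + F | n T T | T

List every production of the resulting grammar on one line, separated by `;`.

E -> + E' | n E' | T E E'; F -> n | + P; T -> + + T' | F P P T'; P -> + + | F + F | n T T | T; E' -> + E' | ε; T' -> n + T' | n F T' | ε

Left recursion appears on E, T.
For E: α = {+}, β = {+, n, T E}. Rewrite as E → β E' and E' → α E' | ε.
For T: α = {n +, n F}, β = {+ +, F P P}. Rewrite as T → β T' and T' → α T' | ε.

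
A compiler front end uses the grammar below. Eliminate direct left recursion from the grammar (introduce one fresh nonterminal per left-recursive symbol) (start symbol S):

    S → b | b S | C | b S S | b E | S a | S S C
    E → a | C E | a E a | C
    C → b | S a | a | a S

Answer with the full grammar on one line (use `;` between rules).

Left recursion appears on S.
For S: α = {a, S C}, β = {b, b S, C, b S S, b E}. Rewrite as S → β S' and S' → α S' | ε.

S → b S' | b S S' | C S' | b S S S' | b E S'; E → a | C E | a E a | C; C → b | S a | a | a S; S' → a S' | S C S' | ε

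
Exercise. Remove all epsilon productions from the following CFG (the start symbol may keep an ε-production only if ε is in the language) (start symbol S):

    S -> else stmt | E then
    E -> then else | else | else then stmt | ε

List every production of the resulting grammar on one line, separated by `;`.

S -> else stmt | E then | then; E -> then else | else | else then stmt

Nullable nonterminals: {E}.
ε ∉ L(G), so no ε-production is kept.
Expand every rule over subsets of its nullable positions: S → E then gives E then | then.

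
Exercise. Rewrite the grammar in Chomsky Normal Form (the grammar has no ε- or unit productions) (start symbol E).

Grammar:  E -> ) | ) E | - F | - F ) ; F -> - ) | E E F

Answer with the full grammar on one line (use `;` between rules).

Introduce a nonterminal for each terminal appearing in a rule of length ≥ 2: X1 → ), X2 → -.
Binarize each right-hand side of length ≥ 3 by chaining fresh nonterminals (Y1, Y2, …): affected rules were E → X2 F X1; F → E E F.

E -> ) | X1 E | X2 F | X2 Y1; F -> X2 X1 | E Y2; X1 -> ); X2 -> -; Y1 -> F X1; Y2 -> E F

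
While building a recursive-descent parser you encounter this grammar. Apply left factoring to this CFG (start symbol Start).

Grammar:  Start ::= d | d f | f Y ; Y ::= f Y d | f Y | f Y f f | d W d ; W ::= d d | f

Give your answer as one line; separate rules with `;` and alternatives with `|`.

Start ::= f Y | d Start1; Y ::= d W d | f Y Y1; W ::= d d | f; Start1 ::= ε | f; Y1 ::= d | ε | f f

Start has alternatives sharing prefix 'd': factor to Start → d Start1 with Start1 → ε | f.
Y has alternatives sharing prefix 'f Y': factor to Y → f Y Y1 with Y1 → d | ε | f f.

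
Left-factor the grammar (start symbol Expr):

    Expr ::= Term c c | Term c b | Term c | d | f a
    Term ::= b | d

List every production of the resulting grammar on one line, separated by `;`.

Expr has alternatives sharing prefix 'Term c': factor to Expr → Term c Expr1 with Expr1 → c | b | ε.

Expr ::= d | f a | Term c Expr1; Term ::= b | d; Expr1 ::= c | b | eps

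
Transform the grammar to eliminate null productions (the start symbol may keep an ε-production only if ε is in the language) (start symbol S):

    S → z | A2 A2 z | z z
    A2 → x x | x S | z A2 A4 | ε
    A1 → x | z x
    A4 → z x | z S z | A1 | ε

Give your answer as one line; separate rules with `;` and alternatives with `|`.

The nullable symbols are {A2, A4}.
ε ∉ L(G), so no ε-production is kept.
Add the nullable-subset variants: S → A2 A2 z gives A2 A2 z | A2 z. A2 → z A2 A4 gives z A2 A4 | z A2 | z A4 | z.

S → z | A2 A2 z | A2 z | z z; A2 → x x | x S | z A2 A4 | z A2 | z A4 | z; A1 → x | z x; A4 → z x | z S z | A1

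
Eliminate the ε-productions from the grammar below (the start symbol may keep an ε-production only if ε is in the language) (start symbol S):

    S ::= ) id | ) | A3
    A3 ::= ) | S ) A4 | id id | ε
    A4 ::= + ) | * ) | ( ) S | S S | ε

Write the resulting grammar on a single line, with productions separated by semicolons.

S ::= ) id | ) | A3 | ε; A3 ::= ) | S ) A4 | S ) | ) A4 | id id; A4 ::= + ) | * ) | ( ) S | ( ) | S S | S

Nullable nonterminals: {A3, A4, S}.
ε ∈ L(G) since S is nullable, so keep S → ε.
Expand every rule over subsets of its nullable positions: A3 → S ) A4 gives S ) A4 | S ) | ) A4. A4 → ( ) S gives ( ) S | ( ). A4 → S S gives S S | S.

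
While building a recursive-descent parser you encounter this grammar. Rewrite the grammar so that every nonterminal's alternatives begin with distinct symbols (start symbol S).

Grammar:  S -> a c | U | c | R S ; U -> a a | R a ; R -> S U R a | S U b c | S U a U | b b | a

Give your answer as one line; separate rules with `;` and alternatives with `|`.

R has alternatives sharing prefix 'S U': factor to R → S U R' with R' → R a | b c | a U.

S -> a c | U | c | R S; U -> a a | R a; R -> b b | a | S U R'; R' -> R a | b c | a U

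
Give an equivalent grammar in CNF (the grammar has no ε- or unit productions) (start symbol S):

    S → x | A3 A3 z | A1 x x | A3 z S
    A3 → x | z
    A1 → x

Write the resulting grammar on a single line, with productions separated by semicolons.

S → x | A3 Y1 | A1 Y2 | A3 Y3; A3 → x | z; A1 → x; X1 → z; X2 → x; Y1 → A3 X1; Y2 → X2 X2; Y3 → X1 S

Introduce a nonterminal for each terminal appearing in a rule of length ≥ 2: X1 → z, X2 → x.
Binarize each right-hand side of length ≥ 3 by chaining fresh nonterminals (Y1, Y2, …): affected rules were S → A3 A3 X1; S → A1 X2 X2; S → A3 X1 S.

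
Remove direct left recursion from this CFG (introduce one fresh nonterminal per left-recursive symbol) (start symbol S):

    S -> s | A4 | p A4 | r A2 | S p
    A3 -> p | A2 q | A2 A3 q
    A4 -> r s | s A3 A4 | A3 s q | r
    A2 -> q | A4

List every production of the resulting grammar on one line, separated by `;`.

S is directly left-recursive.
For S: α = {p}, β = {s, A4, p A4, r A2}. Rewrite as S → β S' and S' → α S' | ε.

S -> s S' | A4 S' | p A4 S' | r A2 S'; A3 -> p | A2 q | A2 A3 q; A4 -> r s | s A3 A4 | A3 s q | r; A2 -> q | A4; S' -> p S' | epsilon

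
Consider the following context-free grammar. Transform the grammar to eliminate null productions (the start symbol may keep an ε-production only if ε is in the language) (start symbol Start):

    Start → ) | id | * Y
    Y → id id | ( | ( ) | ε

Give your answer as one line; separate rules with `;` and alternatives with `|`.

Nullable nonterminals: {Y}.
ε ∉ L(G), so no ε-production is kept.
For each production, add variants omitting each subset of nullable occurrences: Start → * Y gives * Y | *.

Start → ) | id | * Y | *; Y → id id | ( | ( )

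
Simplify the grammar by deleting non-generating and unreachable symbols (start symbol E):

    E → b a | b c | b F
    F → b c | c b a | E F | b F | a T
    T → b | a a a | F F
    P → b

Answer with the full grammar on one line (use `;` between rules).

E → b a | b c | b F; F → b c | c b a | E F | b F | a T; T → b | a a a | F F

Generating nonterminals: {E, F, P, T}.
Reachable from E after that: {E, F, T}.
Removed useless symbols: {P} and every production mentioning them.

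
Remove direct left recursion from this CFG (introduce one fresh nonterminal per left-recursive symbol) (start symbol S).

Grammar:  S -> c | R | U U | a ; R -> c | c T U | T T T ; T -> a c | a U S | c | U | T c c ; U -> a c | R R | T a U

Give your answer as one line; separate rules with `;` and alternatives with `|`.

S -> c | R | U U | a; R -> c | c T U | T T T; T -> a c T' | a U S T' | c T' | U T'; U -> a c | R R | T a U; T' -> c c T' | ε

T is directly left-recursive.
For T: α = {c c}, β = {a c, a U S, c, U}. Rewrite as T → β T' and T' → α T' | ε.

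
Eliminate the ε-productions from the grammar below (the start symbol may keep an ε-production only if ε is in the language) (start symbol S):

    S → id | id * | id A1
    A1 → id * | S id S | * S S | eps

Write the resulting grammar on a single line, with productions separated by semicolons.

S → id | id * | id A1; A1 → id * | S id S | * S S

Nullable set = {A1}.
ε ∉ L(G), so no ε-production is kept.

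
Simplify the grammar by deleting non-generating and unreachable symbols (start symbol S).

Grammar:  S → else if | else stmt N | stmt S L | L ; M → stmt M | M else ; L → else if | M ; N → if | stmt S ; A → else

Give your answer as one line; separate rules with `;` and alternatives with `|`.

Generating nonterminals: {A, L, N, S}.
Reachable from S after that: {L, N, S}.
Removed useless symbols: {A, M} and every production mentioning them.

S → else if | else stmt N | stmt S L | L; L → else if; N → if | stmt S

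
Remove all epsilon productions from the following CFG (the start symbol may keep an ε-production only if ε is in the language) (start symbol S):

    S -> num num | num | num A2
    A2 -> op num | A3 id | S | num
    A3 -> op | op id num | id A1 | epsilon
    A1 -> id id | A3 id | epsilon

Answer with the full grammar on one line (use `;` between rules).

Nullable set = {A1, A3}.
ε ∉ L(G), so no ε-production is kept.
For each production, add variants omitting each subset of nullable occurrences: A2 → A3 id gives A3 id | id. A3 → id A1 gives id A1 | id. A1 → A3 id gives A3 id | id.

S -> num num | num | num A2; A2 -> op num | A3 id | id | S | num; A3 -> op | op id num | id A1 | id; A1 -> id id | A3 id | id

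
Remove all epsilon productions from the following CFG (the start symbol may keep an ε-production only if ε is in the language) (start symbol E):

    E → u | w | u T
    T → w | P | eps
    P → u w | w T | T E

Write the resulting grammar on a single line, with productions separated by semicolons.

E → u | w | u T; T → w | P; P → u w | w T | w | T E | E

Nullable nonterminals: {T}.
ε ∉ L(G), so no ε-production is kept.
For each production, add variants omitting each subset of nullable occurrences: P → w T gives w T | w. P → T E gives T E | E.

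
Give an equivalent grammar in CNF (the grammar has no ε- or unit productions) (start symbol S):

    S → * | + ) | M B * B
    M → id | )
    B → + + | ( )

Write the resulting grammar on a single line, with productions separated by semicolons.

S → * | X1 X2 | M Y1; M → id | ); B → X1 X1 | X4 X2; X1 → +; X2 → ); X3 → *; X4 → (; Y1 → B Y2; Y2 → X3 B

Introduce a nonterminal for each terminal appearing in a rule of length ≥ 2: X1 → +, X2 → ), X3 → *, X4 → (.
Binarize each right-hand side of length ≥ 3 by chaining fresh nonterminals (Y1, Y2, …): affected rules were S → M B X3 B.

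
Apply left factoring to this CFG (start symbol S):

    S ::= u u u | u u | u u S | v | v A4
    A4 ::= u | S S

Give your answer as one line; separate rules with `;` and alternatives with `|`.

S ::= u u S' | v S''; A4 ::= u | S S; S' ::= u | ε | S; S'' ::= ε | A4

S has alternatives sharing prefix 'u u': factor to S → u u S' with S' → u | ε | S.
S has alternatives sharing prefix 'v': factor to S → v S'' with S'' → ε | A4.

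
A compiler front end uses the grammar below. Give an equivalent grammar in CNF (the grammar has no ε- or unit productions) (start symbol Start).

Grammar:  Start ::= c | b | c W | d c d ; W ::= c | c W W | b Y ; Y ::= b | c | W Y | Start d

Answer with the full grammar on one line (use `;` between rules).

Introduce a nonterminal for each terminal appearing in a rule of length ≥ 2: X1 → c, X2 → d, X3 → b.
Binarize each right-hand side of length ≥ 3 by chaining fresh nonterminals (Y1, Y2, …): affected rules were Start → X2 X1 X2; W → X1 W W.

Start ::= c | b | X1 W | X2 Y1; W ::= c | X1 Y2 | X3 Y; Y ::= b | c | W Y | Start X2; X1 ::= c; X2 ::= d; X3 ::= b; Y1 ::= X1 X2; Y2 ::= W W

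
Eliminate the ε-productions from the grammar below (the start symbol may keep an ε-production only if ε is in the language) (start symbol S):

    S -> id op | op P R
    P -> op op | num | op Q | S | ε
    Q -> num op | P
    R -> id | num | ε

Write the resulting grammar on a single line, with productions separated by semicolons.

The nullable symbols are {P, Q, R}.
ε ∉ L(G), so no ε-production is kept.
Add the nullable-subset variants: S → op P R gives op P R | op P | op R | op. P → op Q gives op Q | op.

S -> id op | op P R | op P | op R | op; P -> op op | num | op Q | op | S; Q -> num op | P; R -> id | num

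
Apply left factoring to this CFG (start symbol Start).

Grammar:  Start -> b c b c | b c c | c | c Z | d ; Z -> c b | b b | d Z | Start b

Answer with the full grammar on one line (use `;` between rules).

Start has alternatives sharing prefix 'b c': factor to Start → b c Start1 with Start1 → b c | c.
Start has alternatives sharing prefix 'c': factor to Start → c Start2 with Start2 → ε | Z.

Start -> d | b c Start1 | c Start2; Z -> c b | b b | d Z | Start b; Start1 -> b c | c; Start2 -> ε | Z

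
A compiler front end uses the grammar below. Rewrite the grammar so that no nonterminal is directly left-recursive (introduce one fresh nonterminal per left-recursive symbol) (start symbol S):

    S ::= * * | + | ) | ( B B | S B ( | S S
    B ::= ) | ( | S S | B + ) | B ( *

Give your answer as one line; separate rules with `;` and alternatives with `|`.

S, B are directly left-recursive.
For S: α = {B (, S}, β = {* *, +, ), ( B B}. Rewrite as S → β S' and S' → α S' | ε.
For B: α = {+ ), ( *}, β = {), (, S S}. Rewrite as B → β B' and B' → α B' | ε.

S ::= * * S' | + S' | ) S' | ( B B S'; B ::= ) B' | ( B' | S S B'; S' ::= B ( S' | S S' | eps; B' ::= + ) B' | ( * B' | eps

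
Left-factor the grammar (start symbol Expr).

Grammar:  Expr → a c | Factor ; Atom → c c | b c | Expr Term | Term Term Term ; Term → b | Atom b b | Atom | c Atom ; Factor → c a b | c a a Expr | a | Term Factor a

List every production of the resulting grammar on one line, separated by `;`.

Expr → a c | Factor; Atom → c c | b c | Expr Term | Term Term Term; Term → b | c Atom | Atom Term1; Factor → a | Term Factor a | c a Factor1; Term1 → b b | eps; Factor1 → b | a Expr

Term has alternatives sharing prefix 'Atom': factor to Term → Atom Term1 with Term1 → b b | ε.
Factor has alternatives sharing prefix 'c a': factor to Factor → c a Factor1 with Factor1 → b | a Expr.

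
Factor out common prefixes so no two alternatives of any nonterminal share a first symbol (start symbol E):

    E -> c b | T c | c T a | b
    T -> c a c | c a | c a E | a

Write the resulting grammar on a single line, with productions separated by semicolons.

E has alternatives sharing prefix 'c': factor to E → c E' with E' → b | T a.
T has alternatives sharing prefix 'c a': factor to T → c a T' with T' → c | ε | E.

E -> T c | b | c E'; T -> a | c a T'; E' -> b | T a; T' -> c | ε | E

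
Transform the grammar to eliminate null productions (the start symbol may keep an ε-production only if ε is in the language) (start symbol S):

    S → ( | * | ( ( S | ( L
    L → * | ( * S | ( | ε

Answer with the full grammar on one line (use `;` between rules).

S → ( | * | ( ( S | ( L; L → * | ( * S | (

The nullable symbols are {L}.
ε ∉ L(G), so no ε-production is kept.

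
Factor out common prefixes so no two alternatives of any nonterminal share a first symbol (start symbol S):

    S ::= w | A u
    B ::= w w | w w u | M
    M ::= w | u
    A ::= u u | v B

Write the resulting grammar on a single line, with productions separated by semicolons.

S ::= w | A u; B ::= M | w w B'; M ::= w | u; A ::= u u | v B; B' ::= ε | u

B has alternatives sharing prefix 'w w': factor to B → w w B' with B' → ε | u.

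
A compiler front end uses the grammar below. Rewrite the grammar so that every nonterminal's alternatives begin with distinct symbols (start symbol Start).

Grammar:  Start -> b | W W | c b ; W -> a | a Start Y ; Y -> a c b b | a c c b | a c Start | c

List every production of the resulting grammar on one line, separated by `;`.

W has alternatives sharing prefix 'a': factor to W → a W1 with W1 → ε | Start Y.
Y has alternatives sharing prefix 'a c': factor to Y → a c Y1 with Y1 → b b | c b | Start.

Start -> b | W W | c b; W -> a W1; Y -> c | a c Y1; W1 -> epsilon | Start Y; Y1 -> b b | c b | Start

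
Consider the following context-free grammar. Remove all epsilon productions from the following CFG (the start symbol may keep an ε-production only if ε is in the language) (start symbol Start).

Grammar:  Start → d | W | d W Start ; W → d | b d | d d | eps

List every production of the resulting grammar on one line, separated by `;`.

Nullable nonterminals: {Start, W}.
ε ∈ L(G) since Start is nullable, so keep Start → ε.
For each production, add variants omitting each subset of nullable occurrences: Start → d W Start gives d W Start | d W | d Start.

Start → d | W | d W Start | d W | d Start | eps; W → d | b d | d d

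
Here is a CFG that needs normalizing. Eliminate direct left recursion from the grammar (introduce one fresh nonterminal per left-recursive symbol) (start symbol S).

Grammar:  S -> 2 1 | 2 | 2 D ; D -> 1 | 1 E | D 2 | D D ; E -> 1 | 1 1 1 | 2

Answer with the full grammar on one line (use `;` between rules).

S -> 2 1 | 2 | 2 D; D -> 1 D' | 1 E D'; E -> 1 | 1 1 1 | 2; D' -> 2 D' | D D' | ε

Directly left-recursive nonterminal: D.
For D: α = {2, D}, β = {1, 1 E}. Rewrite as D → β D' and D' → α D' | ε.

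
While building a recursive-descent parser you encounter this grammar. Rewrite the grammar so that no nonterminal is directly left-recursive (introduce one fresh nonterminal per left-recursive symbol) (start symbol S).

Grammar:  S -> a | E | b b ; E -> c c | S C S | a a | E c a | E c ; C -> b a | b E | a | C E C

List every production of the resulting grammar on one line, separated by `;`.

Left recursion appears on E, C.
For E: α = {c a, c}, β = {c c, S C S, a a}. Rewrite as E → β E' and E' → α E' | ε.
For C: α = {E C}, β = {b a, b E, a}. Rewrite as C → β C' and C' → α C' | ε.

S -> a | E | b b; E -> c c E' | S C S E' | a a E'; C -> b a C' | b E C' | a C'; E' -> c a E' | c E' | ε; C' -> E C C' | ε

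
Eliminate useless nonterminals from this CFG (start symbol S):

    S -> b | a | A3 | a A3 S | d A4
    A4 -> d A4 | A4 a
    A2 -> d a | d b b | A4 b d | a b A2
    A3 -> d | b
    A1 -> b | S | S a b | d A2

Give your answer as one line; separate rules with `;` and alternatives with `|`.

S -> b | a | A3 | a A3 S; A3 -> d | b

Generating nonterminals: {A1, A2, A3, S}.
Reachable from S after that: {A3, S}.
Removed useless symbols: {A1, A2, A4} and every production mentioning them.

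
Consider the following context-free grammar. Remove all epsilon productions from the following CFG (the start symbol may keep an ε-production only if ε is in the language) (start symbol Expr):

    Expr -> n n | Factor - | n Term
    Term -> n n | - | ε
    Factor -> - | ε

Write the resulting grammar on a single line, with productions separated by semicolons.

Nullable set = {Factor, Term}.
ε ∉ L(G), so no ε-production is kept.
For each production, add variants omitting each subset of nullable occurrences: Expr → Factor - gives Factor - | -. Expr → n Term gives n Term | n.

Expr -> n n | Factor - | - | n Term | n; Term -> n n | -; Factor -> -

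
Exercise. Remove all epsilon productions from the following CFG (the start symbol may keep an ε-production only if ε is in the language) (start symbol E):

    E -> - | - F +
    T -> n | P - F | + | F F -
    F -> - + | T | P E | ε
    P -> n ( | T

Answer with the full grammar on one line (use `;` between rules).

E -> - | - F + | - +; T -> n | P - F | P - | + | F F - | F - | -; F -> - + | T | P E; P -> n ( | T

Nullable set = {F}.
ε ∉ L(G), so no ε-production is kept.
For each production, add variants omitting each subset of nullable occurrences: E → - F + gives - F + | - +. T → P - F gives P - F | P -. T → F F - gives F F - | F - | -.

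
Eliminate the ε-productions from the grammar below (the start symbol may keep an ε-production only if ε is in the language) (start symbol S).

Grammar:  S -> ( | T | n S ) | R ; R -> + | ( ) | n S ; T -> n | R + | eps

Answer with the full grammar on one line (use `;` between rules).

Nullable set = {S, T}.
ε ∈ L(G) since S is nullable, so keep S → ε.
Add the nullable-subset variants: S → n S ) gives n S ) | n ). R → n S gives n S | n.

S -> ( | T | n S ) | n ) | R | ε; R -> + | ( ) | n S | n; T -> n | R +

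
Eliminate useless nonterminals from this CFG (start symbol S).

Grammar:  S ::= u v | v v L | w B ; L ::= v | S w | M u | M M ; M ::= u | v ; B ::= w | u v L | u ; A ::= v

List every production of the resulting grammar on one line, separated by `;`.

S ::= u v | v v L | w B; L ::= v | S w | M u | M M; M ::= u | v; B ::= w | u v L | u

Generating nonterminals: {A, B, L, M, S}.
Reachable from S after that: {B, L, M, S}.
Removed useless symbols: {A} and every production mentioning them.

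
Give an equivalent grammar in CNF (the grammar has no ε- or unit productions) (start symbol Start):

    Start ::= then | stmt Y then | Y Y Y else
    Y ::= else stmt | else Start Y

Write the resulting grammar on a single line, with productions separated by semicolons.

Introduce a nonterminal for each terminal appearing in a rule of length ≥ 2: X1 → stmt, X2 → then, X3 → else.
Binarize each right-hand side of length ≥ 3 by chaining fresh nonterminals (Y1, Y2, …): affected rules were Start → X1 Y X2; Start → Y Y Y X3; Y → X3 Start Y.

Start ::= then | X1 Y1 | Y Y2; Y ::= X3 X1 | X3 Y4; X1 ::= stmt; X2 ::= then; X3 ::= else; Y1 ::= Y X2; Y2 ::= Y Y3; Y3 ::= Y X3; Y4 ::= Start Y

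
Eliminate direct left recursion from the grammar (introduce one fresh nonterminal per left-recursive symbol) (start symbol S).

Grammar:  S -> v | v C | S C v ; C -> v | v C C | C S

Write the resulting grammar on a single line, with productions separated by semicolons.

Directly left-recursive nonterminals: S, C.
For S: α = {C v}, β = {v, v C}. Rewrite as S → β S' and S' → α S' | ε.
For C: α = {S}, β = {v, v C C}. Rewrite as C → β C' and C' → α C' | ε.

S -> v S' | v C S'; C -> v C' | v C C C'; S' -> C v S' | ε; C' -> S C' | ε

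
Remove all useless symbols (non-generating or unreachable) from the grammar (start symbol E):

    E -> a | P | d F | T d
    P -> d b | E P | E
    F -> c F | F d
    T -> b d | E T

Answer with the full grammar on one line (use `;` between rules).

Generating nonterminals: {E, P, T}.
Reachable from E after that: {E, P, T}.
Removed useless symbols: {F} and every production mentioning them.

E -> a | P | T d; P -> d b | E P | E; T -> b d | E T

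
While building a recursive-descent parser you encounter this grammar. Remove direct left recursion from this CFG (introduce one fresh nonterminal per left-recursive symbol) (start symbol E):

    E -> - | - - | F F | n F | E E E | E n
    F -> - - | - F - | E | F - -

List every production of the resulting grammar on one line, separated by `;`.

Left recursion appears on E, F.
For E: α = {E E, n}, β = {-, - -, F F, n F}. Rewrite as E → β E' and E' → α E' | ε.
For F: α = {- -}, β = {- -, - F -, E}. Rewrite as F → β F' and F' → α F' | ε.

E -> - E' | - - E' | F F E' | n F E'; F -> - - F' | - F - F' | E F'; E' -> E E E' | n E' | ε; F' -> - - F' | ε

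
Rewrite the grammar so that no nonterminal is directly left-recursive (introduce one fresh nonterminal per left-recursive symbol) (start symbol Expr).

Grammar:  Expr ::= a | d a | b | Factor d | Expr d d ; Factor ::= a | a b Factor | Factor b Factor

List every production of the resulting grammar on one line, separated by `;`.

Expr ::= a Expr1 | d a Expr1 | b Expr1 | Factor d Expr1; Factor ::= a Factor1 | a b Factor Factor1; Expr1 ::= d d Expr1 | ε; Factor1 ::= b Factor Factor1 | ε

Left recursion appears on Expr, Factor.
For Expr: α = {d d}, β = {a, d a, b, Factor d}. Rewrite as Expr → β Expr1 and Expr1 → α Expr1 | ε.
For Factor: α = {b Factor}, β = {a, a b Factor}. Rewrite as Factor → β Factor1 and Factor1 → α Factor1 | ε.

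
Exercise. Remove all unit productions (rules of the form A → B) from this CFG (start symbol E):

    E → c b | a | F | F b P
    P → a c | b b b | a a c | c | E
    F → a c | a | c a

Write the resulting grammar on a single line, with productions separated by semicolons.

Unit pairs: E ⇒* {F}; P ⇒* {E, F}.
Replace each nonterminal's rules with the union of the non-unit rules of every nonterminal it unit-derives.

E → c b | a | F b P | a c | c a; P → c b | a | F b P | a c | b b b | a a c | c | c a; F → a c | a | c a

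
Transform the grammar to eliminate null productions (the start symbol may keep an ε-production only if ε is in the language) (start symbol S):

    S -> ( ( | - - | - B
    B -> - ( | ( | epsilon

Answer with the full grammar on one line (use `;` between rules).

S -> ( ( | - - | - B | -; B -> - ( | (

The nullable symbols are {B}.
ε ∉ L(G), so no ε-production is kept.
For each production, add variants omitting each subset of nullable occurrences: S → - B gives - B | -.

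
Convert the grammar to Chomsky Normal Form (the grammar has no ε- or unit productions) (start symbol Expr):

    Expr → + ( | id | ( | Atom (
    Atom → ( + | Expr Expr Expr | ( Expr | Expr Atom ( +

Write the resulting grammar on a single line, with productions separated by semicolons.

Expr → X1 X2 | id | ( | Atom X2; Atom → X2 X1 | Expr Y1 | X2 Expr | Expr Y2; X1 → +; X2 → (; Y1 → Expr Expr; Y2 → Atom Y3; Y3 → X2 X1

Introduce a nonterminal for each terminal appearing in a rule of length ≥ 2: X1 → +, X2 → (.
Binarize each right-hand side of length ≥ 3 by chaining fresh nonterminals (Y1, Y2, …): affected rules were Atom → Expr Expr Expr; Atom → Expr Atom X2 X1.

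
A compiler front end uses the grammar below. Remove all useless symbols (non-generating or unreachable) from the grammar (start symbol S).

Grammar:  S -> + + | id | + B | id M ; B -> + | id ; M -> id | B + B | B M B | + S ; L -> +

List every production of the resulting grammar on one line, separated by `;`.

S -> + + | id | + B | id M; B -> + | id; M -> id | B + B | B M B | + S

Generating nonterminals: {B, L, M, S}.
Reachable from S after that: {B, M, S}.
Removed useless symbols: {L} and every production mentioning them.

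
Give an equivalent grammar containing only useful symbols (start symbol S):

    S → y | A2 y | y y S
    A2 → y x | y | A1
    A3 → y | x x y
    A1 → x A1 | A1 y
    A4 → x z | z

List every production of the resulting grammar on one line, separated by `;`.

S → y | A2 y | y y S; A2 → y x | y

Generating nonterminals: {A2, A3, A4, S}.
Reachable from S after that: {A2, S}.
Removed useless symbols: {A1, A3, A4} and every production mentioning them.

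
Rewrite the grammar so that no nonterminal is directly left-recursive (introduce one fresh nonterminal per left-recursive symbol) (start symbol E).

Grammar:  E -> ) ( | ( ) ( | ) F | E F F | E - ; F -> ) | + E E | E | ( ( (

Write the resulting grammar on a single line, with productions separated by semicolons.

E -> ) ( E' | ( ) ( E' | ) F E'; F -> ) | + E E | E | ( ( (; E' -> F F E' | - E' | ε

Left recursion appears on E.
For E: α = {F F, -}, β = {) (, ( ) (, ) F}. Rewrite as E → β E' and E' → α E' | ε.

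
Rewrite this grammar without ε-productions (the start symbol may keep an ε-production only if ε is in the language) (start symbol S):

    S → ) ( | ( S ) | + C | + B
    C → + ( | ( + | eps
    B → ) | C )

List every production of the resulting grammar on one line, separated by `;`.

S → ) ( | ( S ) | + C | + | + B; C → + ( | ( +; B → ) | C )

The nullable symbols are {C}.
ε ∉ L(G), so no ε-production is kept.
Expand every rule over subsets of its nullable positions: S → + C gives + C | +.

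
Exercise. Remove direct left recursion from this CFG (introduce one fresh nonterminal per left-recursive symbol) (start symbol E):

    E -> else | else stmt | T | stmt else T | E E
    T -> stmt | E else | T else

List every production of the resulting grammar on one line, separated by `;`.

E, T are directly left-recursive.
For E: α = {E}, β = {else, else stmt, T, stmt else T}. Rewrite as E → β E' and E' → α E' | ε.
For T: α = {else}, β = {stmt, E else}. Rewrite as T → β T' and T' → α T' | ε.

E -> else E' | else stmt E' | T E' | stmt else T E'; T -> stmt T' | E else T'; E' -> E E' | ε; T' -> else T' | ε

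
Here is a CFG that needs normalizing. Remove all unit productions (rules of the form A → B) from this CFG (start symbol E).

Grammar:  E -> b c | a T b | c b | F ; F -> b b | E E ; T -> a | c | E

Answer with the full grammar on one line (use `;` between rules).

E -> b c | a T b | c b | b b | E E; F -> b b | E E; T -> b c | a T b | c b | b b | E E | a | c

Unit pairs: E ⇒* {F}; T ⇒* {E, F}.
Replace each nonterminal's rules with the union of the non-unit rules of every nonterminal it unit-derives.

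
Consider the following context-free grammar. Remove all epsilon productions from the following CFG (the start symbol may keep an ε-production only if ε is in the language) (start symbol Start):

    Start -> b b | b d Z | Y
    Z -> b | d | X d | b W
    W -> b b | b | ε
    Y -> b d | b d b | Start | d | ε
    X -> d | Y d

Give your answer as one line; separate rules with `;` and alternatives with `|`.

The nullable symbols are {Start, W, Y}.
ε ∈ L(G) since Start is nullable, so keep Start → ε.

Start -> b b | b d Z | Y | ε; Z -> b | d | X d | b W; W -> b b | b; Y -> b d | b d b | Start | d; X -> d | Y d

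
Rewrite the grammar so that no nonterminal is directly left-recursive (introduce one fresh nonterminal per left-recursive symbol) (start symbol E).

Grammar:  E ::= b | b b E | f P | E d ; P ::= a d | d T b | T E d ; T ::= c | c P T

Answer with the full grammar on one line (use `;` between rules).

E ::= b E' | b b E E' | f P E'; P ::= a d | d T b | T E d; T ::= c | c P T; E' ::= d E' | ε

E is directly left-recursive.
For E: α = {d}, β = {b, b b E, f P}. Rewrite as E → β E' and E' → α E' | ε.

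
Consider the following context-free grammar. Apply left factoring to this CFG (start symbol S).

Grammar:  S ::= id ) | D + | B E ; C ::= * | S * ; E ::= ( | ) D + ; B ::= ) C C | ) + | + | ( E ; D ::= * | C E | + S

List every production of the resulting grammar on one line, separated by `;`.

B has alternatives sharing prefix ')': factor to B → ) B' with B' → C C | +.

S ::= id ) | D + | B E; C ::= * | S *; E ::= ( | ) D +; B ::= + | ( E | ) B'; D ::= * | C E | + S; B' ::= C C | +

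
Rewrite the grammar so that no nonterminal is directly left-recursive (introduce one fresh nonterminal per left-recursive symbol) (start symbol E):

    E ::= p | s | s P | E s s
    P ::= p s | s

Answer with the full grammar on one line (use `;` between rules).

E ::= p E' | s E' | s P E'; P ::= p s | s; E' ::= s s E' | ε

E is directly left-recursive.
For E: α = {s s}, β = {p, s, s P}. Rewrite as E → β E' and E' → α E' | ε.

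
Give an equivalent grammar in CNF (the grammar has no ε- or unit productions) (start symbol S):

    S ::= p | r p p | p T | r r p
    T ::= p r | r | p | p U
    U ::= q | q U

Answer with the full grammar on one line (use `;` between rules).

Introduce a nonterminal for each terminal appearing in a rule of length ≥ 2: X1 → r, X2 → p, X3 → q.
Binarize each right-hand side of length ≥ 3 by chaining fresh nonterminals (Y1, Y2, …): affected rules were S → X1 X2 X2; S → X1 X1 X2.

S ::= p | X1 Y1 | X2 T | X1 Y2; T ::= X2 X1 | r | p | X2 U; U ::= q | X3 U; X1 ::= r; X2 ::= p; X3 ::= q; Y1 ::= X2 X2; Y2 ::= X1 X2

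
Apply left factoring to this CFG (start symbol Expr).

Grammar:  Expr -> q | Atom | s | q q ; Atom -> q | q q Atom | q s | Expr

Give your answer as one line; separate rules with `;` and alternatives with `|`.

Expr -> Atom | s | q Expr1; Atom -> Expr | q Atom1; Expr1 -> ε | q; Atom1 -> ε | q Atom | s

Expr has alternatives sharing prefix 'q': factor to Expr → q Expr1 with Expr1 → ε | q.
Atom has alternatives sharing prefix 'q': factor to Atom → q Atom1 with Atom1 → ε | q Atom | s.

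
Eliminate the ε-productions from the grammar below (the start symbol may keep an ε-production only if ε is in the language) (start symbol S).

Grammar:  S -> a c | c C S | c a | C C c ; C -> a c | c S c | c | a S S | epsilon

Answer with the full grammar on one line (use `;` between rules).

The nullable symbols are {C}.
ε ∉ L(G), so no ε-production is kept.
Expand every rule over subsets of its nullable positions: S → c C S gives c C S | c S. S → C C c gives C C c | C c | c.

S -> a c | c C S | c S | c a | C C c | C c | c; C -> a c | c S c | c | a S S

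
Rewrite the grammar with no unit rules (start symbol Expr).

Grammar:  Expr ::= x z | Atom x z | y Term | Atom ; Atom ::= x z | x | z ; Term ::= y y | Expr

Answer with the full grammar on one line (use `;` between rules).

Unit pairs: Expr ⇒* {Atom}; Term ⇒* {Atom, Expr}.
For each unit pair (A, B), copy every non-unit production of B to A, then drop all unit productions.

Expr ::= x z | x | z | Atom x z | y Term; Atom ::= x z | x | z; Term ::= y y | x z | x | z | Atom x z | y Term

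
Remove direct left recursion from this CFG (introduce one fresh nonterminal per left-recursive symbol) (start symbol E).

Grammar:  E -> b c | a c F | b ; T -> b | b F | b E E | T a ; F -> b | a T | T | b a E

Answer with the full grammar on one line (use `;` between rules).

Directly left-recursive nonterminal: T.
For T: α = {a}, β = {b, b F, b E E}. Rewrite as T → β T' and T' → α T' | ε.

E -> b c | a c F | b; T -> b T' | b F T' | b E E T'; F -> b | a T | T | b a E; T' -> a T' | ε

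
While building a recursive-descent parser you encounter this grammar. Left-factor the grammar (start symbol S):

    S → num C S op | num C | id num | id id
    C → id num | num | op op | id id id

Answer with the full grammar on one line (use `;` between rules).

S → num C S' | id S''; C → num | op op | id C'; S' → S op | ε; S'' → num | id; C' → num | id id

S has alternatives sharing prefix 'num C': factor to S → num C S' with S' → S op | ε.
S has alternatives sharing prefix 'id': factor to S → id S'' with S'' → num | id.
C has alternatives sharing prefix 'id': factor to C → id C' with C' → num | id id.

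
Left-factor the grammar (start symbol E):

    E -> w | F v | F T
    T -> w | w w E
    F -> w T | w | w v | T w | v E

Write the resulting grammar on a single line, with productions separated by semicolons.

E -> w | F E'; T -> w T'; F -> T w | v E | w F'; E' -> v | T; T' -> ε | w E; F' -> T | ε | v

E has alternatives sharing prefix 'F': factor to E → F E' with E' → v | T.
T has alternatives sharing prefix 'w': factor to T → w T' with T' → ε | w E.
F has alternatives sharing prefix 'w': factor to F → w F' with F' → T | ε | v.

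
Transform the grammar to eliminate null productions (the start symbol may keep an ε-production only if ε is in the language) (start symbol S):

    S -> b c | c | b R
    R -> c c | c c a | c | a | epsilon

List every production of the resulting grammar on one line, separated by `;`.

Nullable nonterminals: {R}.
ε ∉ L(G), so no ε-production is kept.
For each production, add variants omitting each subset of nullable occurrences: S → b R gives b R | b.

S -> b c | c | b R | b; R -> c c | c c a | c | a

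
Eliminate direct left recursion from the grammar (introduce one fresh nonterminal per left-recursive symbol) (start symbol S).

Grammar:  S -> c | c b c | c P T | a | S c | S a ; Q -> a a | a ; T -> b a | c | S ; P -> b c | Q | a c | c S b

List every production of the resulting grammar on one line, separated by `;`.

Directly left-recursive nonterminal: S.
For S: α = {c, a}, β = {c, c b c, c P T, a}. Rewrite as S → β S' and S' → α S' | ε.

S -> c S' | c b c S' | c P T S' | a S'; Q -> a a | a; T -> b a | c | S; P -> b c | Q | a c | c S b; S' -> c S' | a S' | eps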